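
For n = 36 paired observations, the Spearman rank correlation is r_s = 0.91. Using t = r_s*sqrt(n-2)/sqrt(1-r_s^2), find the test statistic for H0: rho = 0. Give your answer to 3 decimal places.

12.798

1 − r_s² = 1 − 0.8281 = 0.1719;  √(1−r_s²) = 0.414608
√(n−2) = √34 = 5.830952
t = r_s·√(n−2)/√(1−r_s²) = 0.91 · 5.830952 / 0.414608 = 12.798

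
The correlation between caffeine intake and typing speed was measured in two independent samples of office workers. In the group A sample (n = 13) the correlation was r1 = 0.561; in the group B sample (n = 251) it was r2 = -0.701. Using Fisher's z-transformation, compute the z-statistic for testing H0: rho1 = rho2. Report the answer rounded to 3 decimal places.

z1 = atanh(0.561) = 0.634291,  z2 = atanh(-0.701) = -0.869264
SE = √(1/(n1−3) + 1/(n2−3)) = √(1/10 + 1/248) = √(0.1000000 + 0.0040323) = √0.1040323 = 0.322540
z = (z1 − z2)/SE = (0.634291 − (-0.869264)) / 0.322540 = 1.503555 / 0.322540 = 4.662

4.662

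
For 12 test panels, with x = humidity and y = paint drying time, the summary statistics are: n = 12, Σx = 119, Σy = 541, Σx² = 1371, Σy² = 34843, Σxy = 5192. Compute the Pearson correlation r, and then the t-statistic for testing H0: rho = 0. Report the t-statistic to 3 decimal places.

-0.390

S_xy = nΣxy − ΣxΣy = 12·5192 − 119·541 = 62304 − 64379 = -2075
S_xx = nΣx² − (Σx)² = 12·1371 − 119² = 16452 − 14161 = 2291
S_yy = nΣy² − (Σy)² = 12·34843 − 541² = 418116 − 292681 = 125435
r = S_xy / √(S_xx·S_yy) = -2075 / √(2291·125435) = -2075 / √287371585 = -2075 / 16952.0378 = -0.1224
t = r·√(n−2)/√(1−r²) = -0.1224·√10 / √(1−0.014982) = -0.387063 / 0.992481 = -0.390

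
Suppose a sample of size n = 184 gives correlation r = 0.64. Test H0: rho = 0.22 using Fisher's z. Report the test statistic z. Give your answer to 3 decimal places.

7.191

z_r = atanh(0.64) = 0.758174,  z_0 = atanh(0.22) = 0.223656
SE = 1/√(n−3) = 1/√181 = 0.074329
z = (z_r − z_0)/SE = (0.758174 − 0.223656) / 0.074329 = 0.534518 / 0.074329 = 7.191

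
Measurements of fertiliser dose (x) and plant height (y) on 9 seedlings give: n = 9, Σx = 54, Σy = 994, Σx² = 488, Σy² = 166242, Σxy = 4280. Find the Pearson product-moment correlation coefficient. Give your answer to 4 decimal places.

-0.5534

Numerator: nΣxy − (Σx)(Σy) = 9·4280 − (54)(994) = -15156
Denominator: √[(nΣx²−(Σx)²)(nΣy²−(Σy)²)]
  nΣx²−(Σx)² = 9·488 − 2916 = 1476;  nΣy²−(Σy)² = 9·166242 − 988036 = 508142
  √(1476·508142) = √750017592 = 27386.4491
r = -15156 / 27386.4491 = -0.5534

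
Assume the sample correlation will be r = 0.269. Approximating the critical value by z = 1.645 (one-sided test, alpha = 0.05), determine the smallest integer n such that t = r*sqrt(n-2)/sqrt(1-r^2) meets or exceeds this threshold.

Need r·√(n−2)/√(1−r²) ≥ 1.645
√(n−2) ≥ 1.645·√(1−0.072361) / 0.269 = 1.645·0.963140 / 0.269 = 5.8898
n−2 ≥ 34.6897  ⇒  n ≥ 36.6897
Smallest integer n = 37

37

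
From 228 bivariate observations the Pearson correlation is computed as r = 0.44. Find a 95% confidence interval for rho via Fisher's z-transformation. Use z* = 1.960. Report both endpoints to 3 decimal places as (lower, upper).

(0.329, 0.539)

Fisher z: z_r = atanh(r) = ½·ln((1+0.44)/(1−0.44)) = 0.472231
SE(z) = 1/√(n−3) = 1/√225 = 0.066667
95% ⇒ z* = 1.960; margin = 1.960·0.066667 = 0.130667
CI on z-scale: (0.341564, 0.602898)
Back-transform: tanh(0.341564) = 0.328873, tanh(0.602898) = 0.539109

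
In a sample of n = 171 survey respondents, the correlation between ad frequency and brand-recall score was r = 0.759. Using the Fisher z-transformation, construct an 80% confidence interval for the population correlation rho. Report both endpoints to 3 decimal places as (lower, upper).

(0.714, 0.798)

z_r = atanh(0.759) = 0.993852;  SE = 1/√(n−3) = 1/√168 = 0.077152
z-limits: 0.993852 ± 1.282·0.077152 = 0.993852 ± 0.098909 = [0.894943, 1.092761]
ρ-limits: (tanh 0.894943, tanh 1.092761) = (0.714, 0.798)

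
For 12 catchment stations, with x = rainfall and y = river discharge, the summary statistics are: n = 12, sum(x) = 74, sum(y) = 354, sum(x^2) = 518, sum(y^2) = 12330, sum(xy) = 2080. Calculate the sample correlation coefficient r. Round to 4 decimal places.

-0.3019

Numerator: nΣxy − (Σx)(Σy) = 12·2080 − (74)(354) = -1236
Denominator: √[(nΣx²−(Σx)²)(nΣy²−(Σy)²)]
  nΣx²−(Σx)² = 12·518 − 5476 = 740;  nΣy²−(Σy)² = 12·12330 − 125316 = 22644
  √(740·22644) = √16756560 = 4093.4777
r = -1236 / 4093.4777 = -0.3019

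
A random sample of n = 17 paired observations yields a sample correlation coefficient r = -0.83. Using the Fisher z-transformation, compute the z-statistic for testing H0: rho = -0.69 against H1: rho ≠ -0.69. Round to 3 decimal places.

z_r = atanh(-0.83) = -1.188136,  z_0 = atanh(-0.69) = -0.847956
SE = 1/√(n−3) = 1/√14 = 0.267261
z = (z_r − z_0)/SE = (-1.188136 − (-0.847956)) / 0.267261 = -0.340180 / 0.267261 = -1.273

-1.273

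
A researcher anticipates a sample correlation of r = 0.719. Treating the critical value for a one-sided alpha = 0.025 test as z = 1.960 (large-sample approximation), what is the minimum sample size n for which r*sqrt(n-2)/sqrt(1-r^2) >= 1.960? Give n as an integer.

6

Need r·√(n−2)/√(1−r²) ≥ 1.960
√(n−2) ≥ 1.960·√(1−0.516961) / 0.719 = 1.960·0.695010 / 0.719 = 1.8946
n−2 ≥ 3.5895  ⇒  n ≥ 5.5895
Smallest integer n = 6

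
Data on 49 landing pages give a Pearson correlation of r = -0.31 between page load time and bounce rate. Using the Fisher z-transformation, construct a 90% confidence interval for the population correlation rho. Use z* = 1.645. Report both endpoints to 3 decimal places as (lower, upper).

(-0.510, -0.078)

Fisher z: z_r = atanh(r) = ½·ln((1+(-0.31))/(1−(-0.31))) = -0.320545
SE(z) = 1/√(n−3) = 1/√46 = 0.147442
90% ⇒ z* = 1.645; margin = 1.645·0.147442 = 0.242542
CI on z-scale: (-0.563087, -0.078003)
Back-transform: tanh(-0.563087) = -0.510264, tanh(-0.078003) = -0.077845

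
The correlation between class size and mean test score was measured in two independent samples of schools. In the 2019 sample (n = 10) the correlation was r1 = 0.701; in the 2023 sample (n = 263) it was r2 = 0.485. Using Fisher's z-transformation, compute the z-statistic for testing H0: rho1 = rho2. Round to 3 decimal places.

0.887

Fisher z-transforms: z1 = atanh(0.701) = 0.869264, z2 = atanh(0.485) = 0.529502; difference d = 0.339762
Var(d) = 1/7 + 1/260 = 0.1428571 + 0.0038462 = 0.1467033
z = d/√Var(d) = 0.339762 / √0.1467033 = 0.339762 / 0.383019 = 0.887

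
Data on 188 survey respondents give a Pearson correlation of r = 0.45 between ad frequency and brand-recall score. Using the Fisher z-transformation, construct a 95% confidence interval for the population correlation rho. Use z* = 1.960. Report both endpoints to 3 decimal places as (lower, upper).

Fisher z: z_r = atanh(r) = ½·ln((1+0.45)/(1−0.45)) = 0.484700
SE(z) = 1/√(n−3) = 1/√185 = 0.073521
95% ⇒ z* = 1.960; margin = 1.960·0.073521 = 0.144101
CI on z-scale: (0.340599, 0.628801)
Back-transform: tanh(0.340599) = 0.328012, tanh(0.628801) = 0.557226

(0.328, 0.557)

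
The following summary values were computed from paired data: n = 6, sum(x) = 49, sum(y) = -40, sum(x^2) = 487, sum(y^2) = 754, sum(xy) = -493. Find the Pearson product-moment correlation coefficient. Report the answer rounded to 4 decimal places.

-0.8086

S_xy = nΣxy − ΣxΣy = 6·(-493) − 49·(-40) = -2958 − (-1960) = -998
S_xx = nΣx² − (Σx)² = 6·487 − 49² = 2922 − 2401 = 521
S_yy = nΣy² − (Σy)² = 6·754 − (-40)² = 4524 − 1600 = 2924
r = S_xy / √(S_xx·S_yy) = -998 / √(521·2924) = -998 / √1523404 = -998 / 1234.2625 = -0.8086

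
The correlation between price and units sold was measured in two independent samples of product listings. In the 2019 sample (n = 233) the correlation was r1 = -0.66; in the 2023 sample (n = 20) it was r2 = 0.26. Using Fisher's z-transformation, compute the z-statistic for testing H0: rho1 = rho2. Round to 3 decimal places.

z1 = atanh(-0.66) = -0.792814,  z2 = atanh(0.26) = 0.266108
SE = √(1/(n1−3) + 1/(n2−3)) = √(1/230 + 1/17) = √(0.0043478 + 0.0588235) = √0.0631713 = 0.251339
z = (z1 − z2)/SE = (-0.792814 − 0.266108) / 0.251339 = -1.058922 / 0.251339 = -4.213

-4.213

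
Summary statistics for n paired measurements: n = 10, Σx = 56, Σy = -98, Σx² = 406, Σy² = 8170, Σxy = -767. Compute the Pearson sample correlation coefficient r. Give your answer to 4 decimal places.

Numerator: nΣxy − (Σx)(Σy) = 10·(-767) − (56)(-98) = -2182
Denominator: √[(nΣx²−(Σx)²)(nΣy²−(Σy)²)]
  nΣx²−(Σx)² = 10·406 − 3136 = 924;  nΣy²−(Σy)² = 10·8170 − 9604 = 72096
  √(924·72096) = √66616704 = 8161.9057
r = -2182 / 8161.9057 = -0.2673

-0.2673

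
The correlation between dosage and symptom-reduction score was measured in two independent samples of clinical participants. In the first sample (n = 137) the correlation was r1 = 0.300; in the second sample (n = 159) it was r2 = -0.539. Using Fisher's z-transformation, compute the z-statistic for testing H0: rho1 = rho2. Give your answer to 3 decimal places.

z1 = atanh(0.300) = 0.309520,  z2 = atanh(-0.539) = -0.602745
SE = √(1/(n1−3) + 1/(n2−3)) = √(1/134 + 1/156) = √(0.0074627 + 0.0064103) = √0.0138730 = 0.117784
z = (z1 − z2)/SE = (0.309520 − (-0.602745)) / 0.117784 = 0.912265 / 0.117784 = 7.745

7.745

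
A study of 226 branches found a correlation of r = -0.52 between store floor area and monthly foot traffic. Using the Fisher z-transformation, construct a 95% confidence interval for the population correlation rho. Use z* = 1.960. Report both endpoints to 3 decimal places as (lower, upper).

(-0.609, -0.418)

Fisher z: z_r = atanh(r) = ½·ln((1+(-0.52))/(1−(-0.52))) = -0.576340
SE(z) = 1/√(n−3) = 1/√223 = 0.066965
95% ⇒ z* = 1.960; margin = 1.960·0.066965 = 0.131251
CI on z-scale: (-0.707591, -0.445089)
Back-transform: tanh(-0.707591) = -0.609164, tanh(-0.445089) = -0.417854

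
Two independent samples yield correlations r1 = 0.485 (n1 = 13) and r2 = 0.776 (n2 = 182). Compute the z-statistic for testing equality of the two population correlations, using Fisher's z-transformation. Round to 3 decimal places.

-1.556

z1 = atanh(0.485) = 0.529502,  z2 = atanh(0.776) = 1.035236
SE = √(1/(n1−3) + 1/(n2−3)) = √(1/10 + 1/179) = √(0.1000000 + 0.0055866) = √0.1055866 = 0.324941
z = (z1 − z2)/SE = (0.529502 − 1.035236) / 0.324941 = -0.505734 / 0.324941 = -1.556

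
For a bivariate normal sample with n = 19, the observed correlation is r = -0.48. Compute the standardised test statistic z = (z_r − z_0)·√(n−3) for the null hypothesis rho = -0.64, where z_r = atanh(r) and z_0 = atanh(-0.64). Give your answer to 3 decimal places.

z_r = atanh(-0.48) = -0.522984,  z_0 = atanh(-0.64) = -0.758174
SE = 1/√(n−3) = 1/√16 = 0.250000
z = (z_r − z_0)/SE = (-0.522984 − (-0.758174)) / 0.250000 = 0.235190 / 0.250000 = 0.941

0.941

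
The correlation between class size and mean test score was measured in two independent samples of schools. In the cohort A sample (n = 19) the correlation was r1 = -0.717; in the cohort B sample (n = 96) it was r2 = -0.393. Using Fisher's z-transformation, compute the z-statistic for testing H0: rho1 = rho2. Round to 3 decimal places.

Fisher z-transforms: z1 = atanh(-0.717) = -0.901443, z2 = atanh(-0.393) = -0.415343; difference d = -0.486100
Var(d) = 1/16 + 1/93 = 0.0625000 + 0.0107527 = 0.0732527
z = d/√Var(d) = -0.486100 / √0.0732527 = -0.486100 / 0.270652 = -1.796

-1.796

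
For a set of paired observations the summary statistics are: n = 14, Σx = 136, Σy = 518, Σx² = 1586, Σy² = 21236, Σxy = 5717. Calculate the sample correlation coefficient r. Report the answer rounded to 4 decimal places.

0.9251

Numerator: nΣxy − (Σx)(Σy) = 14·5717 − (136)(518) = 9590
Denominator: √[(nΣx²−(Σx)²)(nΣy²−(Σy)²)]
  nΣx²−(Σx)² = 14·1586 − 18496 = 3708;  nΣy²−(Σy)² = 14·21236 − 268324 = 28980
  √(3708·28980) = √107457840 = 10366.1873
r = 9590 / 10366.1873 = 0.9251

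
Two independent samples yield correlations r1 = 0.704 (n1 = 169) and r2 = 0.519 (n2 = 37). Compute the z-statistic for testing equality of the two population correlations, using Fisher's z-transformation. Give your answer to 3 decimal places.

1.595

z1 = atanh(0.704) = 0.875187,  z2 = atanh(0.519) = 0.574970
SE = √(1/(n1−3) + 1/(n2−3)) = √(1/166 + 1/34) = √(0.0060241 + 0.0294118) = √0.0354359 = 0.188244
z = (z1 − z2)/SE = (0.875187 − 0.574970) / 0.188244 = 0.300217 / 0.188244 = 1.595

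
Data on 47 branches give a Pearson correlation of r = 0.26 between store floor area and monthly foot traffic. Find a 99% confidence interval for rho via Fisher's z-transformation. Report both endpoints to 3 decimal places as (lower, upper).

z_r = atanh(0.26) = 0.266108;  SE = 1/√(n−3) = 1/√44 = 0.150756
z-limits: 0.266108 ± 2.576·0.150756 = 0.266108 ± 0.388347 = [-0.122239, 0.654455]
ρ-limits: (tanh -0.122239, tanh 0.654455) = (-0.122, 0.575)

(-0.122, 0.575)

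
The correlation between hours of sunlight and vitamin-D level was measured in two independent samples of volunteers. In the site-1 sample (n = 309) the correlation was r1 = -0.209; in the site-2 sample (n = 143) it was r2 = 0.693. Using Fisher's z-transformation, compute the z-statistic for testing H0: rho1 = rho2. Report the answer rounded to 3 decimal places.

-10.446

Fisher z-transforms: z1 = atanh(-0.209) = -0.212125, z2 = atanh(0.693) = 0.853705; difference d = -1.065830
Var(d) = 1/306 + 1/140 = 0.0032680 + 0.0071429 = 0.0104109
z = d/√Var(d) = -1.065830 / √0.0104109 = -1.065830 / 0.102034 = -10.446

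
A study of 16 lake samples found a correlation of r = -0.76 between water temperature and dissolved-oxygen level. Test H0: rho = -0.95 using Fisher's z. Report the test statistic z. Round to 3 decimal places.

3.013

z_r = atanh(-0.76) = -0.996215,  z_0 = atanh(-0.95) = -1.831781
SE = 1/√(n−3) = 1/√13 = 0.277350
z = (z_r − z_0)/SE = (-0.996215 − (-1.831781)) / 0.277350 = 0.835566 / 0.277350 = 3.013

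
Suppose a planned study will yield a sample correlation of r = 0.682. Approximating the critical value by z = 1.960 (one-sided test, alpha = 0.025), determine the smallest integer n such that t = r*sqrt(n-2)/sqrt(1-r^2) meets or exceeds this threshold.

r√(n−2)/√(1−r²) ≥ 1.960  ⇔  n−2 ≥ (1.960)²·(1−r²)/r²
(1−r²)/r² = (1−0.465124)/0.465124 = 1.1500
n ≥ 2 + 3.8416·1.1500 = 2 + 4.4178 = 6.4178
⌈6.4178⌉ = 7

7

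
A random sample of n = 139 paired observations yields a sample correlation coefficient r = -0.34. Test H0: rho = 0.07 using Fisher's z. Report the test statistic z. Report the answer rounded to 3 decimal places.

Fisher z: atanh(-0.34) = -0.354093, atanh(0.07) = 0.070115
z = (z_r − z_0)·√(n−3) = (-0.354093 − 0.070115)·√136 = -0.424208 · 11.661904 = -4.947

-4.947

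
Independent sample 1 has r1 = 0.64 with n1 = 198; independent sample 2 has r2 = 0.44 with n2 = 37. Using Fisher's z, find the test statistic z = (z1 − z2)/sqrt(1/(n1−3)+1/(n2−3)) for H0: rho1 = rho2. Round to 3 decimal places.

Fisher z-transforms: z1 = atanh(0.64) = 0.758174, z2 = atanh(0.44) = 0.472231; difference d = 0.285943
Var(d) = 1/195 + 1/34 = 0.0051282 + 0.0294118 = 0.0345400
z = d/√Var(d) = 0.285943 / √0.0345400 = 0.285943 / 0.185849 = 1.539

1.539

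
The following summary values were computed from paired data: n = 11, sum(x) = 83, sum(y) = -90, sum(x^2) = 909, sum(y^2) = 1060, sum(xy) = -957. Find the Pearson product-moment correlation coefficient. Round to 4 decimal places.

Numerator: nΣxy − (Σx)(Σy) = 11·(-957) − (83)(-90) = -3057
Denominator: √[(nΣx²−(Σx)²)(nΣy²−(Σy)²)]
  nΣx²−(Σx)² = 11·909 − 6889 = 3110;  nΣy²−(Σy)² = 11·1060 − 8100 = 3560
  √(3110·3560) = √11071600 = 3327.4014
r = -3057 / 3327.4014 = -0.9187

-0.9187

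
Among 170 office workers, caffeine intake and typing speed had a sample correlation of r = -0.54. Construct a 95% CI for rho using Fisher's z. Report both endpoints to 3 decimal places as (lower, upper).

z_r = atanh(-0.54) = -0.604156;  SE = 1/√(n−3) = 1/√167 = 0.077382
z-limits: -0.604156 ± 1.960·0.077382 = -0.604156 ± 0.151669 = [-0.755825, -0.452487]
ρ-limits: (tanh -0.755825, tanh -0.452487) = (-0.639, -0.424)

(-0.639, -0.424)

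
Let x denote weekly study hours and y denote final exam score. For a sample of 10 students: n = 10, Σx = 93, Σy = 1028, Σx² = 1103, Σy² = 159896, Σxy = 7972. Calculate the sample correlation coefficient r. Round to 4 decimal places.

S_xy = nΣxy − ΣxΣy = 10·7972 − 93·1028 = 79720 − 95604 = -15884
S_xx = nΣx² − (Σx)² = 10·1103 − 93² = 11030 − 8649 = 2381
S_yy = nΣy² − (Σy)² = 10·159896 − 1028² = 1598960 − 1056784 = 542176
r = S_xy / √(S_xx·S_yy) = -15884 / √(2381·542176) = -15884 / √1290921056 = -15884 / 35929.3899 = -0.4421

-0.4421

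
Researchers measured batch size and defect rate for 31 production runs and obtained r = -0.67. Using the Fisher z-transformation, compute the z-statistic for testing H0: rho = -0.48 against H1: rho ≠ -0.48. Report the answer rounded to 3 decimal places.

Fisher z: atanh(-0.67) = -0.810743, atanh(-0.48) = -0.522984
z = (z_r − z_0)·√(n−3) = (-0.810743 − (-0.522984))·√28 = -0.287759 · 5.291503 = -1.523

-1.523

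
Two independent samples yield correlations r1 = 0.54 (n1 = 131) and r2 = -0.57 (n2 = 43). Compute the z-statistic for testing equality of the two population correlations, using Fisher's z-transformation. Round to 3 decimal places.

Fisher z-transforms: z1 = atanh(0.54) = 0.604156, z2 = atanh(-0.57) = -0.647523; difference d = 1.251679
Var(d) = 1/128 + 1/40 = 0.0078125 + 0.0250000 = 0.0328125
z = d/√Var(d) = 1.251679 / √0.0328125 = 1.251679 / 0.181142 = 6.910

6.910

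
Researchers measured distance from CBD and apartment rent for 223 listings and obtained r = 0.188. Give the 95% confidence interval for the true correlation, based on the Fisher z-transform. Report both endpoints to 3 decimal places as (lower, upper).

z_r = atanh(0.188) = 0.190263;  SE = 1/√(n−3) = 1/√220 = 0.067420
z-limits: 0.190263 ± 1.960·0.067420 = 0.190263 ± 0.132143 = [0.058120, 0.322406]
ρ-limits: (tanh 0.058120, tanh 0.322406) = (0.058, 0.312)

(0.058, 0.312)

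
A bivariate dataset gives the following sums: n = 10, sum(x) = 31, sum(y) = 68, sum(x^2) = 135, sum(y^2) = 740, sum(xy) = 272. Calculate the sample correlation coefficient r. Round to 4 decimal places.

0.5889

S_xy = nΣxy − ΣxΣy = 10·272 − 31·68 = 2720 − 2108 = 612
S_xx = nΣx² − (Σx)² = 10·135 − 31² = 1350 − 961 = 389
S_yy = nΣy² − (Σy)² = 10·740 − 68² = 7400 − 4624 = 2776
r = S_xy / √(S_xx·S_yy) = 612 / √(389·2776) = 612 / √1079864 = 612 / 1039.1650 = 0.5889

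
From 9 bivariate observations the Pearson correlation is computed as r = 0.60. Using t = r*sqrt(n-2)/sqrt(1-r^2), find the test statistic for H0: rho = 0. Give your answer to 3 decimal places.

1.984

t = r·√(n−2) / √(1−r²) with r = 0.60, n = 9
  = 0.60·√7 / √(1 − 0.3600)
  = 0.60·2.645751 / 0.800000
  = 1.587451 / 0.800000 = 1.984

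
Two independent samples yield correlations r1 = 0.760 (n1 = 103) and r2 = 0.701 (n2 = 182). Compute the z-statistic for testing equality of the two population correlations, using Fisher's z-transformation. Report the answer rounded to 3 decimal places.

Fisher z-transforms: z1 = atanh(0.760) = 0.996215, z2 = atanh(0.701) = 0.869264; difference d = 0.126951
Var(d) = 1/100 + 1/179 = 0.0100000 + 0.0055866 = 0.0155866
z = d/√Var(d) = 0.126951 / √0.0155866 = 0.126951 / 0.124846 = 1.017

1.017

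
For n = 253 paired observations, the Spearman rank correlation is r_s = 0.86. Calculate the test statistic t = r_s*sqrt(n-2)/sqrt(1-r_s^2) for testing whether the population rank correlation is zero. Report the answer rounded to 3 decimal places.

26.700

t = r_s·√(n−2) / √(1−r_s²) with r_s = 0.86, n = 253
  = 0.86·√251 / √(1 − 0.7396)
  = 0.86·15.842980 / 0.510294
  = 13.624963 / 0.510294 = 26.700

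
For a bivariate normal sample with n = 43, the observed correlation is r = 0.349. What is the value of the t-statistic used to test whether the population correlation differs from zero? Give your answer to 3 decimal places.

1 − r² = 1 − 0.121801 = 0.878199;  √(1−r²) = 0.937123
√(n−2) = √41 = 6.403124
t = r·√(n−2)/√(1−r²) = 0.349 · 6.403124 / 0.937123 = 2.385

2.385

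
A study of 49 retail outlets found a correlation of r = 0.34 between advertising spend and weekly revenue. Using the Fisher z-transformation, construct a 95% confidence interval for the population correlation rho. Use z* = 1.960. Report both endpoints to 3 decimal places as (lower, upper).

(0.065, 0.567)

z_r = atanh(0.34) = 0.354093;  SE = 1/√(n−3) = 1/√46 = 0.147442
z-limits: 0.354093 ± 1.960·0.147442 = 0.354093 ± 0.288986 = [0.065107, 0.643079]
ρ-limits: (tanh 0.065107, tanh 0.643079) = (0.065, 0.567)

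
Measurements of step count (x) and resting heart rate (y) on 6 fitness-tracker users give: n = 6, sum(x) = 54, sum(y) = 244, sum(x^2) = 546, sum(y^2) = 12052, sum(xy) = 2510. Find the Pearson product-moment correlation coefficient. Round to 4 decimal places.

S_xy = nΣxy − ΣxΣy = 6·2510 − 54·244 = 15060 − 13176 = 1884
S_xx = nΣx² − (Σx)² = 6·546 − 54² = 3276 − 2916 = 360
S_yy = nΣy² − (Σy)² = 6·12052 − 244² = 72312 − 59536 = 12776
r = S_xy / √(S_xx·S_yy) = 1884 / √(360·12776) = 1884 / √4599360 = 1884 / 2144.6119 = 0.8785

0.8785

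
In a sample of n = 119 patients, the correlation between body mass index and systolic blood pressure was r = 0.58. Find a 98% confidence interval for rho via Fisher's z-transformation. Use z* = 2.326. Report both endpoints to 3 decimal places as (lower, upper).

z_r = atanh(0.58) = 0.662463;  SE = 1/√(n−3) = 1/√116 = 0.092848
z-limits: 0.662463 ± 2.326·0.092848 = 0.662463 ± 0.215964 = [0.446499, 0.878427]
ρ-limits: (tanh 0.446499, tanh 0.878427) = (0.419, 0.706)

(0.419, 0.706)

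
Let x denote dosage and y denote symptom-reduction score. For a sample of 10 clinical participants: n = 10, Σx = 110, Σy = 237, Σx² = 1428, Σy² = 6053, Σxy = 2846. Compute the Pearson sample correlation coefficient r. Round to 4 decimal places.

0.7751

Numerator: nΣxy − (Σx)(Σy) = 10·2846 − (110)(237) = 2390
Denominator: √[(nΣx²−(Σx)²)(nΣy²−(Σy)²)]
  nΣx²−(Σx)² = 10·1428 − 12100 = 2180;  nΣy²−(Σy)² = 10·6053 − 56169 = 4361
  √(2180·4361) = √9506980 = 3083.3391
r = 2390 / 3083.3391 = 0.7751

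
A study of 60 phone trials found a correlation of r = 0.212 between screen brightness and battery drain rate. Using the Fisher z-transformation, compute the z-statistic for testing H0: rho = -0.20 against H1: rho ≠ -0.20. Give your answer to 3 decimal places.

z_r = atanh(0.212) = 0.215265,  z_0 = atanh(-0.20) = -0.202733
SE = 1/√(n−3) = 1/√57 = 0.132453
z = (z_r − z_0)/SE = (0.215265 − (-0.202733)) / 0.132453 = 0.417998 / 0.132453 = 3.156

3.156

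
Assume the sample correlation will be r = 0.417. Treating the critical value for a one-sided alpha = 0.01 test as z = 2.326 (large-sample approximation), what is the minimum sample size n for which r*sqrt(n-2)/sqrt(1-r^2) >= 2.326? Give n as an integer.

28

Need r·√(n−2)/√(1−r²) ≥ 2.326
√(n−2) ≥ 2.326·√(1−0.173889) / 0.417 = 2.326·0.908906 / 0.417 = 5.0698
n−2 ≥ 25.7029  ⇒  n ≥ 27.7029
Smallest integer n = 28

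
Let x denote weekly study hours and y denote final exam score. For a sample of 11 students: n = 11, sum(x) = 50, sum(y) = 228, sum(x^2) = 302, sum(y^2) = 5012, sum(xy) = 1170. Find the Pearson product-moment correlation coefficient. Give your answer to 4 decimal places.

0.9138

Numerator: nΣxy − (Σx)(Σy) = 11·1170 − (50)(228) = 1470
Denominator: √[(nΣx²−(Σx)²)(nΣy²−(Σy)²)]
  nΣx²−(Σx)² = 11·302 − 2500 = 822;  nΣy²−(Σy)² = 11·5012 − 51984 = 3148
  √(822·3148) = √2587656 = 1608.6193
r = 1470 / 1608.6193 = 0.9138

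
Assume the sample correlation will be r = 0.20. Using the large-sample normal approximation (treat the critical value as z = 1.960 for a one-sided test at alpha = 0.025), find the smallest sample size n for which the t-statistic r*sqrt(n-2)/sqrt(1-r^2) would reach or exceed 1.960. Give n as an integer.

Need r·√(n−2)/√(1−r²) ≥ 1.960
√(n−2) ≥ 1.960·√(1−0.0400) / 0.20 = 1.960·0.979796 / 0.20 = 9.6020
n−2 ≥ 92.1984  ⇒  n ≥ 94.1984
Smallest integer n = 95

95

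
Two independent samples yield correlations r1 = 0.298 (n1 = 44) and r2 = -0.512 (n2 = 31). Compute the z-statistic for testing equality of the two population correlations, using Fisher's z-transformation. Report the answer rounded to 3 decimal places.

z1 = atanh(0.298) = 0.307323,  z2 = atanh(-0.512) = -0.565437
SE = √(1/(n1−3) + 1/(n2−3)) = √(1/41 + 1/28) = √(0.0243902 + 0.0357143) = √0.0601045 = 0.245162
z = (z1 − z2)/SE = (0.307323 − (-0.565437)) / 0.245162 = 0.872760 / 0.245162 = 3.560

3.560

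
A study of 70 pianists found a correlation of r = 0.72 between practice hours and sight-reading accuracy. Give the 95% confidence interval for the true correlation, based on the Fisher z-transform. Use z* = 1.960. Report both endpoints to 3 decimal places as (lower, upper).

z_r = atanh(0.72) = 0.907645;  SE = 1/√(n−3) = 1/√67 = 0.122169
z-limits: 0.907645 ± 1.960·0.122169 = 0.907645 ± 0.239451 = [0.668194, 1.147096]
ρ-limits: (tanh 0.668194, tanh 1.147096) = (0.584, 0.817)

(0.584, 0.817)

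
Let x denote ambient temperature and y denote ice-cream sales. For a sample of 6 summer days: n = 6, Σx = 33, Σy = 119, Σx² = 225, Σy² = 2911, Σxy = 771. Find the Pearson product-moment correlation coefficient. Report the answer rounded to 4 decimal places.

S_xy = nΣxy − ΣxΣy = 6·771 − 33·119 = 4626 − 3927 = 699
S_xx = nΣx² − (Σx)² = 6·225 − 33² = 1350 − 1089 = 261
S_yy = nΣy² − (Σy)² = 6·2911 − 119² = 17466 − 14161 = 3305
r = S_xy / √(S_xx·S_yy) = 699 / √(261·3305) = 699 / √862605 = 699 / 928.7653 = 0.7526

0.7526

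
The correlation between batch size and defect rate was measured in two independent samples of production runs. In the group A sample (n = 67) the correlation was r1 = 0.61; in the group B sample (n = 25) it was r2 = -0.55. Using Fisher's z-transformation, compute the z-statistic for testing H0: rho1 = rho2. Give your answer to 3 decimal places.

Fisher z-transforms: z1 = atanh(0.61) = 0.708921, z2 = atanh(-0.55) = -0.618381; difference d = 1.327302
Var(d) = 1/64 + 1/22 = 0.0156250 + 0.0454545 = 0.0610795
z = d/√Var(d) = 1.327302 / √0.0610795 = 1.327302 / 0.247143 = 5.371

5.371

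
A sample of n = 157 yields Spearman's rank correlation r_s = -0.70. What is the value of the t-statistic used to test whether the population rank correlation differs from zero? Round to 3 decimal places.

-12.203

1 − r_s² = 1 − 0.4900 = 0.5100;  √(1−r_s²) = 0.714143
√(n−2) = √155 = 12.449900
t = r_s·√(n−2)/√(1−r_s²) = -0.70 · 12.449900 / 0.714143 = -12.203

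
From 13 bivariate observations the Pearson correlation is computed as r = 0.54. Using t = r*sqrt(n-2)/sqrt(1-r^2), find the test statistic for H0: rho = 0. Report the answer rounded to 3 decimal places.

2.128

t = r·√(n−2) / √(1−r²) with r = 0.54, n = 13
  = 0.54·√11 / √(1 − 0.2916)
  = 0.54·3.316625 / 0.841665
  = 1.790978 / 0.841665 = 2.128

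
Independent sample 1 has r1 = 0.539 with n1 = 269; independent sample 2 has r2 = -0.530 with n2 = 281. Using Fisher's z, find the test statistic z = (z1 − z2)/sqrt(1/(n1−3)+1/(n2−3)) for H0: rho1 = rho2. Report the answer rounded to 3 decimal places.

13.908

Fisher z-transforms: z1 = atanh(0.539) = 0.602745, z2 = atanh(-0.530) = -0.590145; difference d = 1.192890
Var(d) = 1/266 + 1/278 = 0.0037594 + 0.0035971 = 0.0073565
z = d/√Var(d) = 1.192890 / √0.0073565 = 1.192890 / 0.085770 = 13.908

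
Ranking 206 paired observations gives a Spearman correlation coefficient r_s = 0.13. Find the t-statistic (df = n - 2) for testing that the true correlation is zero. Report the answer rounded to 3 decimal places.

1.873

t = r_s·√(n−2) / √(1−r_s²) with r_s = 0.13, n = 206
  = 0.13·√204 / √(1 − 0.0169)
  = 0.13·14.282857 / 0.991514
  = 1.856771 / 0.991514 = 1.873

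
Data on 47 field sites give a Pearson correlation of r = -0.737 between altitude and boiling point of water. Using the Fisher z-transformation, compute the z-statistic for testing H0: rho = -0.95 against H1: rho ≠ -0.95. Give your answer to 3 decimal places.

5.890

Fisher z: atanh(-0.737) = -0.943880, atanh(-0.95) = -1.831781
z = (z_r − z_0)·√(n−3) = (-0.943880 − (-1.831781))·√44 = 0.887901 · 6.633250 = 5.890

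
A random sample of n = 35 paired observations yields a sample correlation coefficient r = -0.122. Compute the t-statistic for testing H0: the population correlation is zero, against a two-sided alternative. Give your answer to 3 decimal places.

t = r·√(n−2) / √(1−r²) with r = -0.122, n = 35
  = -0.122·√33 / √(1 − 0.014884)
  = -0.122·5.744563 / 0.992530
  = -0.700837 / 0.992530 = -0.706

-0.706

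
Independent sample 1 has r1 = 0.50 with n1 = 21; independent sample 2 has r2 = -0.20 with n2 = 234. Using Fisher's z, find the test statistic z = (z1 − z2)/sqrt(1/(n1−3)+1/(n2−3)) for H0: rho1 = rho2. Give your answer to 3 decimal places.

Fisher z-transforms: z1 = atanh(0.50) = 0.549306, z2 = atanh(-0.20) = -0.202733; difference d = 0.752039
Var(d) = 1/18 + 1/231 = 0.0555556 + 0.0043290 = 0.0598846
z = d/√Var(d) = 0.752039 / √0.0598846 = 0.752039 / 0.244713 = 3.073

3.073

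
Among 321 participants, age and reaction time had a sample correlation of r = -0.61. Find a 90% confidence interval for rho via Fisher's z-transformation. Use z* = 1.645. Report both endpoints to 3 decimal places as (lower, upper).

Fisher z: z_r = atanh(r) = ½·ln((1+(-0.61))/(1−(-0.61))) = -0.708921
SE(z) = 1/√(n−3) = 1/√318 = 0.056077
90% ⇒ z* = 1.645; margin = 1.645·0.056077 = 0.092247
CI on z-scale: (-0.801168, -0.616674)
Back-transform: tanh(-0.801168) = -0.664689, tanh(-0.616674) = -0.548808

(-0.665, -0.549)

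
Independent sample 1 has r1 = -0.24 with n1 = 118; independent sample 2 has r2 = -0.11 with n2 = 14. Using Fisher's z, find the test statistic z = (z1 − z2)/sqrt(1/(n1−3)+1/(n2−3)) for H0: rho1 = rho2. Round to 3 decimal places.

-0.426

z1 = atanh(-0.24) = -0.244774,  z2 = atanh(-0.11) = -0.110447
SE = √(1/(n1−3) + 1/(n2−3)) = √(1/115 + 1/11) = √(0.0086957 + 0.0909091) = √0.0996048 = 0.315602
z = (z1 − z2)/SE = (-0.244774 − (-0.110447)) / 0.315602 = -0.134327 / 0.315602 = -0.426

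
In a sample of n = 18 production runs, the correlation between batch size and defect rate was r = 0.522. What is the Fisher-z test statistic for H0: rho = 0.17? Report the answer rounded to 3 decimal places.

1.578

z_r = atanh(0.522) = 0.579085,  z_0 = atanh(0.17) = 0.171667
SE = 1/√(n−3) = 1/√15 = 0.258199
z = (z_r − z_0)/SE = (0.579085 − 0.171667) / 0.258199 = 0.407418 / 0.258199 = 1.578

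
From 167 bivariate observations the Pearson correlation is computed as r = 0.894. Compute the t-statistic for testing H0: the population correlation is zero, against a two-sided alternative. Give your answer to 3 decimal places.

25.629

1 − r² = 1 − 0.799236 = 0.200764;  √(1−r²) = 0.448067
√(n−2) = √165 = 12.845233
t = r·√(n−2)/√(1−r²) = 0.894 · 12.845233 / 0.448067 = 25.629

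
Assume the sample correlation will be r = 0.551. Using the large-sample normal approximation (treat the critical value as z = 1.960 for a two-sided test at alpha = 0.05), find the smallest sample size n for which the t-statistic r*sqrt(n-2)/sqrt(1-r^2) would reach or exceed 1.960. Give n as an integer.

Need r·√(n−2)/√(1−r²) ≥ 1.960
√(n−2) ≥ 1.960·√(1−0.303601) / 0.551 = 1.960·0.834505 / 0.551 = 2.9685
n−2 ≥ 8.8120  ⇒  n ≥ 10.8120
Smallest integer n = 11

11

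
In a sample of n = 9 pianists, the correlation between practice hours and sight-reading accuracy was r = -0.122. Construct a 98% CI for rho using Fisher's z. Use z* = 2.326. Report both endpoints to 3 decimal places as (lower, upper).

(-0.790, 0.679)

z_r = atanh(-0.122) = -0.122611;  SE = 1/√(n−3) = 1/√6 = 0.408248
z-limits: -0.122611 ± 2.326·0.408248 = -0.122611 ± 0.949585 = [-1.072196, 0.826974]
ρ-limits: (tanh -1.072196, tanh 0.826974) = (-0.790, 0.679)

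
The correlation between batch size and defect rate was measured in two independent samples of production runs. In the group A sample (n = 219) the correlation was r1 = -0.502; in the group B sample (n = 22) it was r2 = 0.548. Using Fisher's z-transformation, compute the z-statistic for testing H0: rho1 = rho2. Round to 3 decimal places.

-4.879

Fisher z-transforms: z1 = atanh(-0.502) = -0.551976, z2 = atanh(0.548) = 0.615518; difference d = -1.167494
Var(d) = 1/216 + 1/19 = 0.0046296 + 0.0526316 = 0.0572612
z = d/√Var(d) = -1.167494 / √0.0572612 = -1.167494 / 0.239293 = -4.879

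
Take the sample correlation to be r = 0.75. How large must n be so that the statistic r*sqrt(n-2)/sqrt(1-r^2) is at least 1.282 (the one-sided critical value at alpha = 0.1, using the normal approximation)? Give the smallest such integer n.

4

Need r·√(n−2)/√(1−r²) ≥ 1.282
√(n−2) ≥ 1.282·√(1−0.5625) / 0.75 = 1.282·0.661438 / 0.75 = 1.1306
n−2 ≥ 1.2783  ⇒  n ≥ 3.2783
Smallest integer n = 4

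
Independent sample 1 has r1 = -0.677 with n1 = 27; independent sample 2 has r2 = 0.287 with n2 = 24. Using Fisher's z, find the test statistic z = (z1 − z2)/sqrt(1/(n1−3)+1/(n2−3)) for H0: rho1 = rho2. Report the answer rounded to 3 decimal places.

-3.744

Fisher z-transforms: z1 = atanh(-0.677) = -0.823555, z2 = atanh(0.287) = 0.295294; difference d = -1.118849
Var(d) = 1/24 + 1/21 = 0.0416667 + 0.0476190 = 0.0892857
z = d/√Var(d) = -1.118849 / √0.0892857 = -1.118849 / 0.298807 = -3.744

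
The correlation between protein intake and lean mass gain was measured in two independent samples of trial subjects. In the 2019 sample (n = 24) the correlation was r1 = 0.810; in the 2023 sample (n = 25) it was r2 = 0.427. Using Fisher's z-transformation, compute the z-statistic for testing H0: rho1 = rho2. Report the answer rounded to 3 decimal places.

2.199

z1 = atanh(0.810) = 1.127029,  z2 = atanh(0.427) = 0.456222
SE = √(1/(n1−3) + 1/(n2−3)) = √(1/21 + 1/22) = √(0.0476190 + 0.0454545) = √0.0930735 = 0.305079
z = (z1 − z2)/SE = (1.127029 − 0.456222) / 0.305079 = 0.670807 / 0.305079 = 2.199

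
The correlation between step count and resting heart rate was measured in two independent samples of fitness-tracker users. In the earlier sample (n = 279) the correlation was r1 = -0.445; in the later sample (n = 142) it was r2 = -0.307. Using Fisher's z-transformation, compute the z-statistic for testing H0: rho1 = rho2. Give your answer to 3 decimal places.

Fisher z-transforms: z1 = atanh(-0.445) = -0.478448, z2 = atanh(-0.307) = -0.317230; difference d = -0.161218
Var(d) = 1/276 + 1/139 = 0.0036232 + 0.0071942 = 0.0108174
z = d/√Var(d) = -0.161218 / √0.0108174 = -0.161218 / 0.104007 = -1.550

-1.550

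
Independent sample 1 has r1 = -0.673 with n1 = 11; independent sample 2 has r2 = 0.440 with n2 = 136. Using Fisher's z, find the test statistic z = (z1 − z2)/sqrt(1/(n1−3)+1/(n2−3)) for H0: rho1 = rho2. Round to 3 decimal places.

-3.539

Fisher z-transforms: z1 = atanh(-0.673) = -0.816207, z2 = atanh(0.440) = 0.472231; difference d = -1.288438
Var(d) = 1/8 + 1/133 = 0.1250000 + 0.0075188 = 0.1325188
z = d/√Var(d) = -1.288438 / √0.1325188 = -1.288438 / 0.364031 = -3.539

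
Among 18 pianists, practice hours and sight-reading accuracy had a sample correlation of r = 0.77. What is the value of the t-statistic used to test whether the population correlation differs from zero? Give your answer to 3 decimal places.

4.827

t = r·√(n−2) / √(1−r²) with r = 0.77, n = 18
  = 0.77·√16 / √(1 − 0.5929)
  = 0.77·4.000000 / 0.638044
  = 3.080000 / 0.638044 = 4.827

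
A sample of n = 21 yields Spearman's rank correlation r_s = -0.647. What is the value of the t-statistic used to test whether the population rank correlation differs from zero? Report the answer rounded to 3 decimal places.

1 − r_s² = 1 − 0.418609 = 0.581391;  √(1−r_s²) = 0.762490
√(n−2) = √19 = 4.358899
t = r_s·√(n−2)/√(1−r_s²) = -0.647 · 4.358899 / 0.762490 = -3.699

-3.699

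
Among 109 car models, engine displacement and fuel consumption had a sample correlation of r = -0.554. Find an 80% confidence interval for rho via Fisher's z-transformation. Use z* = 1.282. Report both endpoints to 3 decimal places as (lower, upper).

z_r = atanh(-0.554) = -0.624134;  SE = 1/√(n−3) = 1/√106 = 0.097129
z-limits: -0.624134 ± 1.282·0.097129 = -0.624134 ± 0.124519 = [-0.748653, -0.499615]
ρ-limits: (tanh -0.748653, tanh -0.499615) = (-0.634, -0.462)

(-0.634, -0.462)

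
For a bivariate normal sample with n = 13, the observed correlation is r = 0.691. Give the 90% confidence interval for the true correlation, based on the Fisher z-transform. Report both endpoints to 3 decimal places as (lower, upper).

(0.318, 0.879)

Fisher z: z_r = atanh(r) = ½·ln((1+0.691)/(1−0.691)) = 0.849867
SE(z) = 1/√(n−3) = 1/√10 = 0.316228
90% ⇒ z* = 1.645; margin = 1.645·0.316228 = 0.520195
CI on z-scale: (0.329672, 1.370062)
Back-transform: tanh(0.329672) = 0.318226, tanh(1.370062) = 0.878706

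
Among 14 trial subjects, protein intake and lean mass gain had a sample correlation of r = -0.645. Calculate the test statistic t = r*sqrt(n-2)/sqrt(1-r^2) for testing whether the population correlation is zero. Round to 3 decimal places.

-2.924

t = r·√(n−2) / √(1−r²) with r = -0.645, n = 14
  = -0.645·√12 / √(1 − 0.416025)
  = -0.645·3.464102 / 0.764183
  = -2.234346 / 0.764183 = -2.924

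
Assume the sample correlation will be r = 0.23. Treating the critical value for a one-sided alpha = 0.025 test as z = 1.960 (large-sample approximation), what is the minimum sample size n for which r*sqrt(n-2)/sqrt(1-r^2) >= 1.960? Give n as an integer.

71

r√(n−2)/√(1−r²) ≥ 1.960  ⇔  n−2 ≥ (1.960)²·(1−r²)/r²
(1−r²)/r² = (1−0.0529)/0.0529 = 17.9036
n ≥ 2 + 3.8416·17.9036 = 2 + 68.7785 = 70.7785
⌈70.7785⌉ = 71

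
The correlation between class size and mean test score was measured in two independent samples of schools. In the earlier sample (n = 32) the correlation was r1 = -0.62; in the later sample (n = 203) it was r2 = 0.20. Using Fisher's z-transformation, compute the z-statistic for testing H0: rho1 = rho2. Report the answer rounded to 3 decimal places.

-4.669

z1 = atanh(-0.62) = -0.725005,  z2 = atanh(0.20) = 0.202733
SE = √(1/(n1−3) + 1/(n2−3)) = √(1/29 + 1/200) = √(0.0344828 + 0.0050000) = √0.0394828 = 0.198703
z = (z1 − z2)/SE = (-0.725005 − 0.202733) / 0.198703 = -0.927738 / 0.198703 = -4.669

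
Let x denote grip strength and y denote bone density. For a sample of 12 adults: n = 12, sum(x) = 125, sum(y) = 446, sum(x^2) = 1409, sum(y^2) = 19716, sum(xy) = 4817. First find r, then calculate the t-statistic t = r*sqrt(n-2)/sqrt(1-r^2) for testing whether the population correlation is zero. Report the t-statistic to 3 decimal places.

Numerator: nΣxy − (Σx)(Σy) = 12·4817 − (125)(446) = 2054
Denominator: √[(nΣx²−(Σx)²)(nΣy²−(Σy)²)]
  nΣx²−(Σx)² = 12·1409 − 15625 = 1283;  nΣy²−(Σy)² = 12·19716 − 198916 = 37676
  √(1283·37676) = √48338308 = 6952.5756
r = 2054 / 6952.5756 = 0.2954
t = r·√(n−2)/√(1−r²) = 0.2954·√10 / √(1−0.087261) = 0.934137 / 0.955374 = 0.978

0.978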